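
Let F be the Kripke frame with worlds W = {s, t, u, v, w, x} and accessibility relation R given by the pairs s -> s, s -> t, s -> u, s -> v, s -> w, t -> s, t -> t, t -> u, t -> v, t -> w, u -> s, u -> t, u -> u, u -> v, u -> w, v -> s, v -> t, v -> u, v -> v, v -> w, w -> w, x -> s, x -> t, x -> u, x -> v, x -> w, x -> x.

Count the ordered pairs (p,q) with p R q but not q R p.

Enumerating: (s,w), (t,w), (u,w), (v,w), (x,s), (x,t), (x,u), (x,v), (x,w).

9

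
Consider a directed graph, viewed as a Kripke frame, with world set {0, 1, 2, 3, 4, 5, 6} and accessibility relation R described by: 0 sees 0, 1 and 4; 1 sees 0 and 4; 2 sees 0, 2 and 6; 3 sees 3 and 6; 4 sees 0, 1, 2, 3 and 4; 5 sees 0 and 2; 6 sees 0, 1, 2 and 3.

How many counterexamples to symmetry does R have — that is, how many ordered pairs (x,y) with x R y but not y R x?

Enumerating: (2,0), (4,2), (4,3), (5,0), (5,2), (6,0), (6,1).

7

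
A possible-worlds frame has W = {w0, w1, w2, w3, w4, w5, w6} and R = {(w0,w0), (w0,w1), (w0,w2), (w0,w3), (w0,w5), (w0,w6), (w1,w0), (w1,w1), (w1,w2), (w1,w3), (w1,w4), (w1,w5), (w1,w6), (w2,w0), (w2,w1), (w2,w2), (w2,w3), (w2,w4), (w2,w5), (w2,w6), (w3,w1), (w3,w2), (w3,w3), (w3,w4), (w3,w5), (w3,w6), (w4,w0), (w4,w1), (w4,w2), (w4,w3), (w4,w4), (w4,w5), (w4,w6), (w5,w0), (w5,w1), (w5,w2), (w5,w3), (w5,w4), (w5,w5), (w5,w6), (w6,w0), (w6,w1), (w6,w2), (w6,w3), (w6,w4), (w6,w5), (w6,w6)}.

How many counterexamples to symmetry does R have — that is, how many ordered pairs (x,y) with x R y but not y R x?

2

Enumerating: (w0,w3), (w4,w0).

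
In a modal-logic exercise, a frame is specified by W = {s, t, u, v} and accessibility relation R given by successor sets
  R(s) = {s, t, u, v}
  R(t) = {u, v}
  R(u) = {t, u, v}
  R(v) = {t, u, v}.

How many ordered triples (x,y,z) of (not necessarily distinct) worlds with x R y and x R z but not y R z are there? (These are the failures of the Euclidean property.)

6

Enumerating: (s,t,s), (s,t,t), (s,u,s), (s,v,s), (u,t,t), (v,t,t).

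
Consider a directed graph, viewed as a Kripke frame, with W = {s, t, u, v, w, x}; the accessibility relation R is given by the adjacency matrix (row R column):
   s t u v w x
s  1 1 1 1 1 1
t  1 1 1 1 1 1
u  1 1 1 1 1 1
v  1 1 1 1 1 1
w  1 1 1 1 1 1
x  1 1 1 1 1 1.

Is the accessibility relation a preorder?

Reflexive: yes — every world is R-related to itself.
Transitive: yes — every two-step R-path is closed by a direct edge.
So R is a preorder.

Yes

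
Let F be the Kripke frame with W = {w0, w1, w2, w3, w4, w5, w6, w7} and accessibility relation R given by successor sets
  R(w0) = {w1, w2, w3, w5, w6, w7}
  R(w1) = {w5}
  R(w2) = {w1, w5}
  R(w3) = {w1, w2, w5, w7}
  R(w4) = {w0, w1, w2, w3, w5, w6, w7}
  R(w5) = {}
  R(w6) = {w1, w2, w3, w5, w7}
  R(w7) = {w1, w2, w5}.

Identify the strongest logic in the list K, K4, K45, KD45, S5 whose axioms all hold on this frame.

K4

Transitive (axiom 4): yes — every two-step R-path is closed by a direct edge.
Euclidean (axiom 5): no — w0 R w1 and w0 R w2, but not w1 R w2.
Serial (axiom D): no — w5 has no R-successor.
Reflexive (axiom T): no — w0 is not related to itself.
So F validates K, K4; K45 would additionally require R to be Euclidean. The strongest is K4.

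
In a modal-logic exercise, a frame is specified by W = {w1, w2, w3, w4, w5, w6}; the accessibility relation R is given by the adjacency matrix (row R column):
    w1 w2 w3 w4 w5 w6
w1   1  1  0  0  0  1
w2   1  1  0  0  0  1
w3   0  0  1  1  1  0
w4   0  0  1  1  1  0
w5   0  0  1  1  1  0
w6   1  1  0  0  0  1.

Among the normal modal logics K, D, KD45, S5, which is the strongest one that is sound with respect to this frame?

S5

Serial (axiom D): yes — every world has a successor (e.g. w1 R w1).
Euclidean (axiom 5): yes — any two successors of a common world are R-related.
Transitive (axiom 4): yes — every two-step R-path is closed by a direct edge.
Reflexive (axiom T): yes — every world is R-related to itself.
So F validates K, D, KD45, S5. The strongest is S5.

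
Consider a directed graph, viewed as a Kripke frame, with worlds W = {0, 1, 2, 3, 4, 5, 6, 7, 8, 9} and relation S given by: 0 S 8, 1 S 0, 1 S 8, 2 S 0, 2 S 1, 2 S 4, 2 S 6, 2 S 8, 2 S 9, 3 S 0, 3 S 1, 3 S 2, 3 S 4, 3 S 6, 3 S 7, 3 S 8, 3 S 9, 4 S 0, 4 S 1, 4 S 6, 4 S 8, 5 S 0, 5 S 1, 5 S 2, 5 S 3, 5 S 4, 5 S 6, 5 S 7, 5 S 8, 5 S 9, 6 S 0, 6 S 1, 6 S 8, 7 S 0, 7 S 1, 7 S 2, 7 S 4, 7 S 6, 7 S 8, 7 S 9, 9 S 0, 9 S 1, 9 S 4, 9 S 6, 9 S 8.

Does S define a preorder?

No

Reflexive: no — 0 is not related to itself.
Transitive: yes — every two-step S-path is closed by a direct edge.
So S is not a preorder.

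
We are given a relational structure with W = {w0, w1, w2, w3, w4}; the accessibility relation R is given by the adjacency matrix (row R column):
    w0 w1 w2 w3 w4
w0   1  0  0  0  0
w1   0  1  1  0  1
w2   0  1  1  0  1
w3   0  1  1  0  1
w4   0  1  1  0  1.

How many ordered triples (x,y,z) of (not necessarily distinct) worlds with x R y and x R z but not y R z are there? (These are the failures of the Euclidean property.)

R is Euclidean; there are no such tuples.

0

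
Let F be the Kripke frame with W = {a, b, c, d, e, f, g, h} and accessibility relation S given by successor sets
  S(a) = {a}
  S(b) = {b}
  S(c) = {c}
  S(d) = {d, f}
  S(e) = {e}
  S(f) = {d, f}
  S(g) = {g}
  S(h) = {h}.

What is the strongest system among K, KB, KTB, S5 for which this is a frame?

S5

Symmetric (axiom B): yes — every pair in S has its reverse in S.
Reflexive (axiom T): yes — every world is S-related to itself.
Euclidean (axiom 5): yes — any two successors of a common world are S-related.
So F validates K, KB, KTB, S5. The strongest is S5.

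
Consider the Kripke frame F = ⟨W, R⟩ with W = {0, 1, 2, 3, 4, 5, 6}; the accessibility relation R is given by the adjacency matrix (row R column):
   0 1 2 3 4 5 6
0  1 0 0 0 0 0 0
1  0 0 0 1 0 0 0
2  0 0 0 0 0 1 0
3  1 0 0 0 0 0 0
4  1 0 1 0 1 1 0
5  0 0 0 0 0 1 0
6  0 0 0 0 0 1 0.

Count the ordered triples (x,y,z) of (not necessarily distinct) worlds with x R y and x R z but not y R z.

10

Enumerating: (1,3,3), (4,0,2), (4,0,4), (4,0,5), (4,2,0), (4,2,2), (4,2,4), (4,5,0), (4,5,2), (4,5,4).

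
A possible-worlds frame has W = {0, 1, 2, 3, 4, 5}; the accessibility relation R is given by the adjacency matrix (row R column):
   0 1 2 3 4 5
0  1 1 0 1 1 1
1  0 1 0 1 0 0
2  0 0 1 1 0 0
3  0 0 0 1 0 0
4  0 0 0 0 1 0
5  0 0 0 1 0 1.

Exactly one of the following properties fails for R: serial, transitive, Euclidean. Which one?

Euclidean

Serial: yes — every world has a successor (e.g. 0 R 0).
Transitive: yes — every two-step R-path is closed by a direct edge.
Euclidean: no — 0 R 1 and 0 R 4, but not 1 R 4.
Only Euclidean fails.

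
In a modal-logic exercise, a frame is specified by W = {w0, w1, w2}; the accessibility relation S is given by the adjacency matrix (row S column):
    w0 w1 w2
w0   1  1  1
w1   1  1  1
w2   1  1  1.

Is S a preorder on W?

Reflexive: yes — every world is S-related to itself.
Transitive: yes — every two-step S-path is closed by a direct edge.
So S is a preorder.

Yes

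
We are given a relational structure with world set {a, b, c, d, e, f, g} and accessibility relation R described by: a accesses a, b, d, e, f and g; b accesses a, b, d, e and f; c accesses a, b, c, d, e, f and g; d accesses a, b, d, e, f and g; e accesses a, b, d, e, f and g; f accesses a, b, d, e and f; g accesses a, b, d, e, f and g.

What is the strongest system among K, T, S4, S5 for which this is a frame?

T

Reflexive (axiom T): yes — every world is R-related to itself.
Transitive (axiom 4): no — b R a and a R g, but not b R g.
Euclidean (axiom 5): no — a R b and a R g, but not b R g.
So F validates K, T; S4 would additionally require R to be transitive. The strongest is T.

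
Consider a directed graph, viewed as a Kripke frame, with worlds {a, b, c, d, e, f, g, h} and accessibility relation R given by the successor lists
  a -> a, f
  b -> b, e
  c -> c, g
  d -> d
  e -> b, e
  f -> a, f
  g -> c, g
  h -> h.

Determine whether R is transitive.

Yes

Transitive: yes — every two-step R-path is closed by a direct edge.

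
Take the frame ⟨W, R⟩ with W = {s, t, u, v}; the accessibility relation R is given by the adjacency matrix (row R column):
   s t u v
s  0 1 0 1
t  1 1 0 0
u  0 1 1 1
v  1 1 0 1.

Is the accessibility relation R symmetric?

No

Symmetric: no — u R t but not t R u.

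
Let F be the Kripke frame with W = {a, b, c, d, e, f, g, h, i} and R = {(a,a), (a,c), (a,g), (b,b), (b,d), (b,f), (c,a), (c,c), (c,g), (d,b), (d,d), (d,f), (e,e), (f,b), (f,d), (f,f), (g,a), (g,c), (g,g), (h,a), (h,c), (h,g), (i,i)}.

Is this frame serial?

Yes

Serial: yes — every world has a successor (e.g. a R a).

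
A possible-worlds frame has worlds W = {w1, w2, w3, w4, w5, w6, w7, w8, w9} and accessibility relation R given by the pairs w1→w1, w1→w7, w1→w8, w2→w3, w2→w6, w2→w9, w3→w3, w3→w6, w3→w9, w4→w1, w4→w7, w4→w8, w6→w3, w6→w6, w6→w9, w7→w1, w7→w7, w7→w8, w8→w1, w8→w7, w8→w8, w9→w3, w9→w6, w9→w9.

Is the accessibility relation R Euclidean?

Yes

Euclidean: yes — any two successors of a common world are R-related.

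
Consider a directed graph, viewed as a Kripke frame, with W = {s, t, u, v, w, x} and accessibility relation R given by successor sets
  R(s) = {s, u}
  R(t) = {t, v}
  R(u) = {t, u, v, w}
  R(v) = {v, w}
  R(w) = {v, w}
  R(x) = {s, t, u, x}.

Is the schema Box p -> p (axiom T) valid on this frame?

Yes

Axiom T corresponds to the accessibility relation being reflexive.
Reflexive: yes — every world is R-related to itself.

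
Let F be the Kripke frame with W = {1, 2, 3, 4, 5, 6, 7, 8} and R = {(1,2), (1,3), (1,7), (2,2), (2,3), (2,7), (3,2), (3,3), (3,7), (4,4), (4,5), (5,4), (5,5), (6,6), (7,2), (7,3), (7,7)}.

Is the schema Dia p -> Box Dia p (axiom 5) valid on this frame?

Yes

By correspondence theory, 5 is valid on a frame iff R is Euclidean.
Euclidean: yes — any two successors of a common world are R-related.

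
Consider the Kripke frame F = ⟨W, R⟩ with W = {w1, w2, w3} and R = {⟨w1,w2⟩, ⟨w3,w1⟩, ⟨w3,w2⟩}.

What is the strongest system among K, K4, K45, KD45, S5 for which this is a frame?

Transitive (axiom 4): yes — every two-step R-path is closed by a direct edge.
Euclidean (axiom 5): no — w3 R w2 and w3 R w1, but not w2 R w1.
Serial (axiom D): no — w2 has no R-successor.
Reflexive (axiom T): no — w1 is not related to itself.
So F validates K, K4; K45 would additionally require R to be Euclidean. The strongest is K4.

K4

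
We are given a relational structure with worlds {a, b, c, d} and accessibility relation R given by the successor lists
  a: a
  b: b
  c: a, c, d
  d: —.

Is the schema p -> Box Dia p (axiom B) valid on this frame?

By correspondence theory, B is valid on a frame iff R is symmetric.
Symmetric: no — c R a but not a R c.

No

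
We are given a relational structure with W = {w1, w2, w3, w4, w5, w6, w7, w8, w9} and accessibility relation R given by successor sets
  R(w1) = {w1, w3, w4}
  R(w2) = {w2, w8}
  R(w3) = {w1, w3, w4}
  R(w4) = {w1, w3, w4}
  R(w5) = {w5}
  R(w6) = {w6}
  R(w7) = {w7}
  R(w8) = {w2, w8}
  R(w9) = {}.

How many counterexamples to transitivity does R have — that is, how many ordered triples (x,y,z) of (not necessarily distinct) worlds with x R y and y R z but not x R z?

R is transitive; there are no such tuples.

0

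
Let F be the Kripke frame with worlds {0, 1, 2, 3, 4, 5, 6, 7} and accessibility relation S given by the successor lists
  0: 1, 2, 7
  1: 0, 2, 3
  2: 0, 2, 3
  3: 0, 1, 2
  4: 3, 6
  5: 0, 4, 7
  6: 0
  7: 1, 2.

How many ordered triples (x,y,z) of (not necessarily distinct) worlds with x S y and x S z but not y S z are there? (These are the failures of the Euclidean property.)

Enumerating: (0,1,1), (0,1,7), (0,2,1), (0,2,7), (0,7,7), (1,0,0), (1,0,3), (1,3,3), (2,0,0), (2,0,3), (2,3,3), (3,0,0), … and 17 more.
Total: 29.

29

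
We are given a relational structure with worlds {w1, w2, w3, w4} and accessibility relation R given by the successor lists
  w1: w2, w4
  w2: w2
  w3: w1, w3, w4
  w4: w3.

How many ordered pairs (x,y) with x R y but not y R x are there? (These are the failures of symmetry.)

3

Enumerating: (w1,w2), (w1,w4), (w3,w1).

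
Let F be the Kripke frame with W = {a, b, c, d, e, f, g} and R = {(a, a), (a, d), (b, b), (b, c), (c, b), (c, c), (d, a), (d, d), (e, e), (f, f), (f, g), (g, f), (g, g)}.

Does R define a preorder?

Yes

Reflexive: yes — every world is R-related to itself.
Transitive: yes — every two-step R-path is closed by a direct edge.
So R is a preorder.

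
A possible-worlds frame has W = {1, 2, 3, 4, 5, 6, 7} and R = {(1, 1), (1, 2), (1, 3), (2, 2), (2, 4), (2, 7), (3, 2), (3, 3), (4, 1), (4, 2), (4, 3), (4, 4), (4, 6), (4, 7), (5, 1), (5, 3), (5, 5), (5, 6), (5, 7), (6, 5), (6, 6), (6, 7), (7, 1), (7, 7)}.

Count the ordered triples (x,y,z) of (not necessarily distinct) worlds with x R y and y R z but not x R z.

Enumerating: (1,2,4), (1,2,7), (2,4,1), (2,4,3), (2,4,6), (2,7,1), (3,2,4), (3,2,7), (4,6,5), (5,1,2), (5,3,2), (6,5,1), (6,5,3), (6,7,1), (7,1,2), (7,1,3).

16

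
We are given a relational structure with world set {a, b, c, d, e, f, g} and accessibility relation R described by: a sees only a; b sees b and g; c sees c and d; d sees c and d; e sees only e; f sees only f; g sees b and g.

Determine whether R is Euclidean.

Euclidean: yes — any two successors of a common world are R-related.

Yes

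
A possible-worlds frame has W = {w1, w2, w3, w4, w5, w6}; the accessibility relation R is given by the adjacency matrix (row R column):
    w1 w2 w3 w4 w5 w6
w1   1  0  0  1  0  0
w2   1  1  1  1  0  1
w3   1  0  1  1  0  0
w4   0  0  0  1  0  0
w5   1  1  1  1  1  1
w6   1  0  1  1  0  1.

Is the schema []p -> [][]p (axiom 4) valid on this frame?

Yes

The schema 4 characterises exactly the transitive frames.
Transitive: yes — every two-step R-path is closed by a direct edge.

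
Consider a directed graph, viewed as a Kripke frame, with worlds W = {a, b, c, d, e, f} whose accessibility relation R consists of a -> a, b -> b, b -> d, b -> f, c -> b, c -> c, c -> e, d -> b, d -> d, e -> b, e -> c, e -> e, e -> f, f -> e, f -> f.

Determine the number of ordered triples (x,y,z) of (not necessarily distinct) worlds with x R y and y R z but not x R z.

8

Enumerating: (b,f,e), (c,b,d), (c,b,f), (c,e,f), (d,b,f), (e,b,d), (f,e,b), (f,e,c).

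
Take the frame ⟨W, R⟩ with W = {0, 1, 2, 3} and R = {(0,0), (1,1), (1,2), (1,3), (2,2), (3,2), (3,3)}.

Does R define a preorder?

Reflexive: yes — every world is R-related to itself.
Transitive: yes — every two-step R-path is closed by a direct edge.
So R is a preorder.

Yes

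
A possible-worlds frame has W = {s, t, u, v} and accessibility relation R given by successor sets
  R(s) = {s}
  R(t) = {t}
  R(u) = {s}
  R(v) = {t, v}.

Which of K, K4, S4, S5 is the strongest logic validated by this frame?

Transitive (axiom 4): yes — every two-step R-path is closed by a direct edge.
Reflexive (axiom T): no — u is not related to itself.
Euclidean (axiom 5): no — v R t and v R v, but not t R v.
So F validates K, K4; S4 would additionally require R to be reflexive. The strongest is K4.

K4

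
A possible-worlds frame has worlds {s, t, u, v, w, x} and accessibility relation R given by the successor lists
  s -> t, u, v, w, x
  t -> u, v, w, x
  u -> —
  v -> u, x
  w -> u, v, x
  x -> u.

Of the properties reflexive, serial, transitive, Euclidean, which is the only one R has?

Reflexive: no — s is not related to itself.
Serial: no — u has no R-successor.
Transitive: yes — every two-step R-path is closed by a direct edge.
Euclidean: no — s R u and s R t, but not u R t.
Only transitive holds.

transitive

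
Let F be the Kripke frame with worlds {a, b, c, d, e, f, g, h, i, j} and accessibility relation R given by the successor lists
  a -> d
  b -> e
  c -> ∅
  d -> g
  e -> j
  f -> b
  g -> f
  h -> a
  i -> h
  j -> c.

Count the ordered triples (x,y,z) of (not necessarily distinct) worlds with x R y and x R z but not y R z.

Enumerating: (a,d,d), (b,e,e), (d,g,g), (e,j,j), (f,b,b), (g,f,f), (h,a,a), (i,h,h), (j,c,c).

9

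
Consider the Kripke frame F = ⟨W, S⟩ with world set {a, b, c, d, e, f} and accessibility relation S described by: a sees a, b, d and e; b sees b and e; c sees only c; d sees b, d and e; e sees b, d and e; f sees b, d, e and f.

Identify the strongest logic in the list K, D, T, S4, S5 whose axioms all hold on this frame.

T

Serial (axiom D): yes — every world has a successor (e.g. a S a).
Reflexive (axiom T): yes — every world is S-related to itself.
Transitive (axiom 4): no — b S e and e S d, but not b S d.
Euclidean (axiom 5): no — a S b and a S d, but not b S d.
So F validates K, D, T; S4 would additionally require S to be transitive. The strongest is T.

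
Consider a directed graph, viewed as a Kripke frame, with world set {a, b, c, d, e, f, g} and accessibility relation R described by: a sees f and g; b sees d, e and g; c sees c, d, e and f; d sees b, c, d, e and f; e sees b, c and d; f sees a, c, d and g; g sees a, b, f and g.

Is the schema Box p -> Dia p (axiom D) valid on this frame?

Yes

By correspondence theory, D is valid on a frame iff R is serial.
Serial: yes — every world has a successor (e.g. a R f).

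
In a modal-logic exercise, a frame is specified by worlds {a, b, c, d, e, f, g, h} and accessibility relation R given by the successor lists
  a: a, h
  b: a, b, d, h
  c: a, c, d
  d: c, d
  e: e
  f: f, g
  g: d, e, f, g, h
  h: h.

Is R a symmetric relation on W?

Symmetric: no — a R h but not h R a.

No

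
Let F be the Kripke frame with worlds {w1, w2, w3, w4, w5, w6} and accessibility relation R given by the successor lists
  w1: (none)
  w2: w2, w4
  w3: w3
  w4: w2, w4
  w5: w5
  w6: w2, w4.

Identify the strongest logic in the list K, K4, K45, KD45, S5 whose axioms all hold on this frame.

K45

Transitive (axiom 4): yes — every two-step R-path is closed by a direct edge.
Euclidean (axiom 5): yes — any two successors of a common world are R-related.
Serial (axiom D): no — w1 has no R-successor.
Reflexive (axiom T): no — w1 is not related to itself.
So F validates K, K4, K45; KD45 would additionally require R to be serial. The strongest is K45.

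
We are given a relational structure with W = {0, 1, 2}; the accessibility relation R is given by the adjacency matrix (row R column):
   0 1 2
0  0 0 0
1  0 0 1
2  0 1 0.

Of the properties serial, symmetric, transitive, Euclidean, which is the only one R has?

Serial: no — 0 has no R-successor.
Symmetric: yes — every pair in R has its reverse in R.
Transitive: no — 1 R 2 and 2 R 1, but not 1 R 1.
Euclidean: no — 1 R 2 and 1 R 2, but not 2 R 2.
Only symmetric holds.

symmetric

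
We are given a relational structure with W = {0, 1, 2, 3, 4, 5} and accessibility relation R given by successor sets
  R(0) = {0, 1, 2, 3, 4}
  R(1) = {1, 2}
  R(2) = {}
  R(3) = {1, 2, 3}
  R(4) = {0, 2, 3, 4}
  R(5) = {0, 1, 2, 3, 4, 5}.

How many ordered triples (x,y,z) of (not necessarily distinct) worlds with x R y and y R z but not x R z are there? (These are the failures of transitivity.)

Enumerating: (4,0,1), (4,3,1).

2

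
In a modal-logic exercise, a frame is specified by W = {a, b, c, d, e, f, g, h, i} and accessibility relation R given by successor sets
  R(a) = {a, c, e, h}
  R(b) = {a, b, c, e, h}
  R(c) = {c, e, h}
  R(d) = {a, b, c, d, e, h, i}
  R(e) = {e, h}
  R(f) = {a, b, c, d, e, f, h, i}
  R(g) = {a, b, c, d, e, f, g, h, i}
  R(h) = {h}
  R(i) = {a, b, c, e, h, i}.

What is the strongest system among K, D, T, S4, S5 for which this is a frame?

S4

Serial (axiom D): yes — every world has a successor (e.g. a R a).
Reflexive (axiom T): yes — every world is R-related to itself.
Transitive (axiom 4): yes — every two-step R-path is closed by a direct edge.
Euclidean (axiom 5): no — a R e and a R c, but not e R c.
So F validates K, D, T, S4; S5 would additionally require R to be Euclidean. The strongest is S4.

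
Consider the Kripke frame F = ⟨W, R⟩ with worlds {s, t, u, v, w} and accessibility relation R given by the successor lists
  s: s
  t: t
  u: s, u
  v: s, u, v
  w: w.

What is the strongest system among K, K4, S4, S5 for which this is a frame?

S4

Transitive (axiom 4): yes — every two-step R-path is closed by a direct edge.
Reflexive (axiom T): yes — every world is R-related to itself.
Euclidean (axiom 5): no — v R s and v R u, but not s R u.
So F validates K, K4, S4; S5 would additionally require R to be Euclidean. The strongest is S4.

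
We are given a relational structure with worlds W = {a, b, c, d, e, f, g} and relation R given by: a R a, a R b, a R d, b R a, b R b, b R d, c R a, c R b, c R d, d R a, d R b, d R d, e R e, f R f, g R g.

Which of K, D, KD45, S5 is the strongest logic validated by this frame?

KD45

Serial (axiom D): yes — every world has a successor (e.g. a R a).
Euclidean (axiom 5): yes — any two successors of a common world are R-related.
Transitive (axiom 4): yes — every two-step R-path is closed by a direct edge.
Reflexive (axiom T): no — c is not related to itself.
So F validates K, D, KD45; S5 would additionally require R to be reflexive. The strongest is KD45.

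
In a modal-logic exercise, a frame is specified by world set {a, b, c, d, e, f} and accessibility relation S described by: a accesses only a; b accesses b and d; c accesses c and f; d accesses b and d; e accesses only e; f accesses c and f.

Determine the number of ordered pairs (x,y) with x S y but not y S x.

0

S is symmetric; there are no such tuples.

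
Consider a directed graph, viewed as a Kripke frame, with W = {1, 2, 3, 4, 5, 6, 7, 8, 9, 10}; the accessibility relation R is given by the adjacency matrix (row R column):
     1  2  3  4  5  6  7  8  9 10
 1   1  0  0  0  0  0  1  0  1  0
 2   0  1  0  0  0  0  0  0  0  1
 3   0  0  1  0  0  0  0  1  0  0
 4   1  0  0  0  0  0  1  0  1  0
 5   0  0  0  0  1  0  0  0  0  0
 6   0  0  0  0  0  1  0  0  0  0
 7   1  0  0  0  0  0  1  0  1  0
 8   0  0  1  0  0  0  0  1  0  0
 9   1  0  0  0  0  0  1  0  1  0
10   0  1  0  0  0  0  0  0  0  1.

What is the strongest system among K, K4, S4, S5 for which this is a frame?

Transitive (axiom 4): yes — every two-step R-path is closed by a direct edge.
Reflexive (axiom T): no — 4 is not related to itself.
Euclidean (axiom 5): yes — any two successors of a common world are R-related.
So F validates K, K4; S4 would additionally require R to be reflexive. The strongest is K4.

K4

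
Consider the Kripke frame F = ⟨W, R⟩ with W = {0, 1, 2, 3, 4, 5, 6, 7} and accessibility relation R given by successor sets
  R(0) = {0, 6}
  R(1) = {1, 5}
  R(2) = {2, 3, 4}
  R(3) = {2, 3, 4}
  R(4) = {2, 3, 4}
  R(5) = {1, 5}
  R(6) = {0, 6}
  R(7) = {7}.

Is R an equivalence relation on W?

Yes

Reflexive: yes — every world is R-related to itself.
Symmetric: yes — every pair in R has its reverse in R.
Transitive: yes — every two-step R-path is closed by a direct edge.
So R is an equivalence relation.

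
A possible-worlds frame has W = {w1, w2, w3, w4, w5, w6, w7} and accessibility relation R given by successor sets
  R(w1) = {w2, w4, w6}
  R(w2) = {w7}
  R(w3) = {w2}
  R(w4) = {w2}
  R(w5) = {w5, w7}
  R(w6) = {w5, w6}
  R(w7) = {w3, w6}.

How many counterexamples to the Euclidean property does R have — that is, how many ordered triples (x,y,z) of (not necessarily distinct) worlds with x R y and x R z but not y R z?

Enumerating: (w1,w2,w2), (w1,w2,w4), (w1,w2,w6), (w1,w4,w4), (w1,w4,w6), (w1,w6,w2), (w1,w6,w4), (w2,w7,w7), (w3,w2,w2), (w4,w2,w2), (w5,w7,w5), (w5,w7,w7), (w6,w5,w6), (w7,w3,w3), (w7,w3,w6), (w7,w6,w3).

16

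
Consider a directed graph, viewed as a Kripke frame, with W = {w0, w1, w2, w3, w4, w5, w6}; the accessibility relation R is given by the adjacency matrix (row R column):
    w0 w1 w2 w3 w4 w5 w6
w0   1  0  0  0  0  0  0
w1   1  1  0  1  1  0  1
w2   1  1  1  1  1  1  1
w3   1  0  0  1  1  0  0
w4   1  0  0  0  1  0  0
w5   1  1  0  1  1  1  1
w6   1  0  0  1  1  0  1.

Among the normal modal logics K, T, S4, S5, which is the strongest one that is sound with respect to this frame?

Reflexive (axiom T): yes — every world is R-related to itself.
Transitive (axiom 4): yes — every two-step R-path is closed by a direct edge.
Euclidean (axiom 5): no — w1 R w0 and w1 R w3, but not w0 R w3.
So F validates K, T, S4; S5 would additionally require R to be Euclidean. The strongest is S4.

S4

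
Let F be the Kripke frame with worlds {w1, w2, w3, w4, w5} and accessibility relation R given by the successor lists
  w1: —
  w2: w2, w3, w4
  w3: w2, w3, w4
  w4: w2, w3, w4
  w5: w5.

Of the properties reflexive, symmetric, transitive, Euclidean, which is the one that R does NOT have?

Reflexive: no — w1 is not related to itself.
Symmetric: yes — every pair in R has its reverse in R.
Transitive: yes — every two-step R-path is closed by a direct edge.
Euclidean: yes — any two successors of a common world are R-related.
Only reflexive fails.

reflexive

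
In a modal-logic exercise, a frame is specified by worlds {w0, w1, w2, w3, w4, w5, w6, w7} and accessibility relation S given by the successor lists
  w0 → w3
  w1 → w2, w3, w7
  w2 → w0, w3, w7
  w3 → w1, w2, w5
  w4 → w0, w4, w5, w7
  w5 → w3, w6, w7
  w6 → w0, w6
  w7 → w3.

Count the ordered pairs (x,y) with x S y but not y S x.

12

Enumerating: (w0,w3), (w1,w2), (w1,w7), (w2,w0), (w2,w7), (w4,w0), (w4,w5), (w4,w7), (w5,w6), (w5,w7), (w6,w0), (w7,w3).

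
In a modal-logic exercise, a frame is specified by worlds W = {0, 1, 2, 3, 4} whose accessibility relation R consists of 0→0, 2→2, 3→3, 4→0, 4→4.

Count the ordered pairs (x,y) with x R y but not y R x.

1

Enumerating: (4,0).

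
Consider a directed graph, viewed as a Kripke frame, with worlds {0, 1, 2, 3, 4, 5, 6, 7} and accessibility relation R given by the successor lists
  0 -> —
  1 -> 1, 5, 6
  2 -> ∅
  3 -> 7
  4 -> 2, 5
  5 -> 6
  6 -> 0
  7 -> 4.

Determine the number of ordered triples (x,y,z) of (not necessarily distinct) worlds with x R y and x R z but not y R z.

Enumerating: (1,5,1), (1,5,5), (1,6,1), (1,6,5), (1,6,6), (3,7,7), (4,2,2), (4,2,5), (4,5,2), (4,5,5), (5,6,6), (6,0,0), (7,4,4).

13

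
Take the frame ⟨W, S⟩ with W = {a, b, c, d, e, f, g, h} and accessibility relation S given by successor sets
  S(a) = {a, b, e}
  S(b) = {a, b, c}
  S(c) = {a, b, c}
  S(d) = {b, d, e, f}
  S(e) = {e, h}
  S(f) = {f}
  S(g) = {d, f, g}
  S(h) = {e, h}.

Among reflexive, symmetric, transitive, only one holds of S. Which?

Reflexive: yes — every world is S-related to itself.
Symmetric: no — a S e but not e S a.
Transitive: no — a S b and b S c, but not a S c.
Only reflexive holds.

reflexive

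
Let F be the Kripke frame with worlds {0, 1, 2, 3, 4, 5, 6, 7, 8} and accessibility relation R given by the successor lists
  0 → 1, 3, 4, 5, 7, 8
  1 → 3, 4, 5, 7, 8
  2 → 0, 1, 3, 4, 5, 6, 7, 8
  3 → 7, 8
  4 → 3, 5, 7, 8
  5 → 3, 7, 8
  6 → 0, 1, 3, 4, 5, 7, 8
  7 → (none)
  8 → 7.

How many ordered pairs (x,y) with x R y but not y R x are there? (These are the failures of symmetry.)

Enumerating: (0,1), (0,3), (0,4), (0,5), (0,7), (0,8), (1,3), (1,4), (1,5), (1,7), (1,8), (2,0), … and 24 more.
Total: 36.

36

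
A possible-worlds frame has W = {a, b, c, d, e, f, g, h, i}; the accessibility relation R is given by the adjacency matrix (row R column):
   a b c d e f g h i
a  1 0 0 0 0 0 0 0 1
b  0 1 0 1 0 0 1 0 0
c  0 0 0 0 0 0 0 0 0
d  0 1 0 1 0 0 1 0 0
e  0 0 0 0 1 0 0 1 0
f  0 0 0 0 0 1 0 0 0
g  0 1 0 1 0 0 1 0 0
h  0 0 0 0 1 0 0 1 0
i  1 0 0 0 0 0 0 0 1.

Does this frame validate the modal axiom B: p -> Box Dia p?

Yes

The schema B characterises exactly the symmetric frames.
Symmetric: yes — every pair in R has its reverse in R.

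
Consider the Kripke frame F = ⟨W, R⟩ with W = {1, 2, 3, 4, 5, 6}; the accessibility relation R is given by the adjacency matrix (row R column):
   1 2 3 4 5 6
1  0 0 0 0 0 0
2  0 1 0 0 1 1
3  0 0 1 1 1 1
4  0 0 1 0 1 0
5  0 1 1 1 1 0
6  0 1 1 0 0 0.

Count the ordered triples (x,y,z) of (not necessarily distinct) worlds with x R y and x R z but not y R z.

Enumerating: (2,5,6), (2,6,5), (2,6,6), (3,4,4), (3,4,6), (3,5,6), (3,6,4), (3,6,5), (3,6,6), (5,2,3), (5,2,4), (5,3,2), (5,4,2), (5,4,4), (6,2,3), (6,3,2).

16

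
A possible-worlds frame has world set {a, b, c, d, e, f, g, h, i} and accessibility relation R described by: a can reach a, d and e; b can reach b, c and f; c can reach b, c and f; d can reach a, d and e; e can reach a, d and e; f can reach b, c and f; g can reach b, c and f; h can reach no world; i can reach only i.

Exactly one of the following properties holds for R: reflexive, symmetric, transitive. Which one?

transitive

Reflexive: no — g is not related to itself.
Symmetric: no — g R b but not b R g.
Transitive: yes — every two-step R-path is closed by a direct edge.
Only transitive holds.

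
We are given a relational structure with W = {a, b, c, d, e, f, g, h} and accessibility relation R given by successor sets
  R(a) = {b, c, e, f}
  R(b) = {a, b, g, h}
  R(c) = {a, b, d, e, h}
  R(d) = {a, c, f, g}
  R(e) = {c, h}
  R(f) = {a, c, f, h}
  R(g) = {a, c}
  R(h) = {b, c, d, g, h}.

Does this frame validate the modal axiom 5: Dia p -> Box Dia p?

No

The schema 5 characterises exactly the Euclidean frames.
Euclidean: no — a R b and a R c, but not b R c.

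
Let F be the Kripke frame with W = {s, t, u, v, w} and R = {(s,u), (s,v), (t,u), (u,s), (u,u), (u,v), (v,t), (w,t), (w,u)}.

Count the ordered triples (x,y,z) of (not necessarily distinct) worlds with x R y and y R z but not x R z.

8

Enumerating: (s,u,s), (s,v,t), (t,u,s), (t,u,v), (u,v,t), (v,t,u), (w,u,s), (w,u,v).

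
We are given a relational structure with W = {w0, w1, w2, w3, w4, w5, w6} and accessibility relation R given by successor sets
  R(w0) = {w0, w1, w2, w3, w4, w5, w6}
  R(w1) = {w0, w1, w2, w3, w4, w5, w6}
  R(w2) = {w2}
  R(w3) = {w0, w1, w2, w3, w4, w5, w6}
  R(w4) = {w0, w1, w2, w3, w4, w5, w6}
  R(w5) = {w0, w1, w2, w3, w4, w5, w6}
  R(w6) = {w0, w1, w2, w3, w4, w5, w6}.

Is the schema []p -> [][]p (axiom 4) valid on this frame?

Yes

Axiom 4 corresponds to the accessibility relation being transitive.
Transitive: yes — every two-step R-path is closed by a direct edge.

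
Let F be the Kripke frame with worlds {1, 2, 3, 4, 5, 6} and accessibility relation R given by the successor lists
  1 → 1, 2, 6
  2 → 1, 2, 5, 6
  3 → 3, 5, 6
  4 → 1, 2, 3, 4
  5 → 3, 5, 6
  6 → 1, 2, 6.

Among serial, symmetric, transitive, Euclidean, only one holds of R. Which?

serial

Serial: yes — every world has a successor (e.g. 1 R 1).
Symmetric: no — 2 R 5 but not 5 R 2.
Transitive: no — 1 R 2 and 2 R 5, but not 1 R 5.
Euclidean: no — 2 R 1 and 2 R 5, but not 1 R 5.
Only serial holds.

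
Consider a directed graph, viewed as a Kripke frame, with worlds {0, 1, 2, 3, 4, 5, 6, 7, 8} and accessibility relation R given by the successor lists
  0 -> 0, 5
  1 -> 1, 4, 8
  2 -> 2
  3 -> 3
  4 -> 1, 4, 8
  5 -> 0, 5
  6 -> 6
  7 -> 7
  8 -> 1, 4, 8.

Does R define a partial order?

No

Reflexive: yes — every world is R-related to itself.
Transitive: yes — every two-step R-path is closed by a direct edge.
Antisymmetric: no — 0 R 5 and 5 R 0 with 0 ≠ 5.
So R is not a partial order.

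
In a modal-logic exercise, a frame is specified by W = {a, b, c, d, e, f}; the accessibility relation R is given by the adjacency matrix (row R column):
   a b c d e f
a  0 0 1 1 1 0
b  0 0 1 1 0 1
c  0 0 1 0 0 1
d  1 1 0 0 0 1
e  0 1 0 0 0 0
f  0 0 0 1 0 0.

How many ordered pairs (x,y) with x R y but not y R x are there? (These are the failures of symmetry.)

Enumerating: (a,c), (a,e), (b,c), (b,f), (c,f), (e,b).

6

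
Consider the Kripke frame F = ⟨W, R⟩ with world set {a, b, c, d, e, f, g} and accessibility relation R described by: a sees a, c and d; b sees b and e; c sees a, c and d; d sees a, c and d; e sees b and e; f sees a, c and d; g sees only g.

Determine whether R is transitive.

Transitive: yes — every two-step R-path is closed by a direct edge.

Yes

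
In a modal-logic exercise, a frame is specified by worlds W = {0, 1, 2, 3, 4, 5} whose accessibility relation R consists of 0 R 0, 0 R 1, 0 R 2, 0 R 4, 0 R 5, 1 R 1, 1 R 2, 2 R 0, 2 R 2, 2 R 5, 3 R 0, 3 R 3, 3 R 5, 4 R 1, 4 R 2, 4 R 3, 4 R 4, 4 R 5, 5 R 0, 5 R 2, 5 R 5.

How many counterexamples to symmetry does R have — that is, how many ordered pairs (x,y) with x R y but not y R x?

9

Enumerating: (0,1), (0,4), (1,2), (3,0), (3,5), (4,1), (4,2), (4,3), (4,5).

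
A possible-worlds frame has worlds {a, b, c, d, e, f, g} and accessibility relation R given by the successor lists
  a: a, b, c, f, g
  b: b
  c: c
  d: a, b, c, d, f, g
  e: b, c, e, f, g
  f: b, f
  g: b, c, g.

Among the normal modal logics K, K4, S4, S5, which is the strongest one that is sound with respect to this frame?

Transitive (axiom 4): yes — every two-step R-path is closed by a direct edge.
Reflexive (axiom T): yes — every world is R-related to itself.
Euclidean (axiom 5): no — a R b and a R c, but not b R c.
So F validates K, K4, S4; S5 would additionally require R to be Euclidean. The strongest is S4.

S4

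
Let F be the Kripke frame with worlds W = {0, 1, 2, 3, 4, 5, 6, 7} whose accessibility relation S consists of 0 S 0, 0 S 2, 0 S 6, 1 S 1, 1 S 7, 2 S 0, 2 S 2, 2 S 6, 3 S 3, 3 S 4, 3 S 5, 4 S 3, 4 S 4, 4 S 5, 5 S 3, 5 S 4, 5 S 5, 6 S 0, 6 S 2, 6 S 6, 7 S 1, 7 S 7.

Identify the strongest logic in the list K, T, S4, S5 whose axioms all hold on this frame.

S5

Reflexive (axiom T): yes — every world is S-related to itself.
Transitive (axiom 4): yes — every two-step S-path is closed by a direct edge.
Euclidean (axiom 5): yes — any two successors of a common world are S-related.
So F validates K, T, S4, S5. The strongest is S5.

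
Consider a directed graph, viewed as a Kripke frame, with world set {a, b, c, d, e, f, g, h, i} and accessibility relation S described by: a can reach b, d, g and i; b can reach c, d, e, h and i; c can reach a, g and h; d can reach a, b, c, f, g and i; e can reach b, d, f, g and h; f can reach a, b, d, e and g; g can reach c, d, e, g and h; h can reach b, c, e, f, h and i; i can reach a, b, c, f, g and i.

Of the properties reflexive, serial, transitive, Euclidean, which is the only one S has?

Reflexive: no — a is not related to itself.
Serial: yes — every world has a successor (e.g. a S b).
Transitive: no — a S b and b S c, but not a S c.
Euclidean: no — a S b and a S g, but not b S g.
Only serial holds.

serial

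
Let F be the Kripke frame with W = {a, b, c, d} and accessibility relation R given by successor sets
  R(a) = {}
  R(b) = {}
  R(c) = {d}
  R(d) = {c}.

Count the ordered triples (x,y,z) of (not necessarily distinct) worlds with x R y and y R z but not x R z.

2

Enumerating: (c,d,c), (d,c,d).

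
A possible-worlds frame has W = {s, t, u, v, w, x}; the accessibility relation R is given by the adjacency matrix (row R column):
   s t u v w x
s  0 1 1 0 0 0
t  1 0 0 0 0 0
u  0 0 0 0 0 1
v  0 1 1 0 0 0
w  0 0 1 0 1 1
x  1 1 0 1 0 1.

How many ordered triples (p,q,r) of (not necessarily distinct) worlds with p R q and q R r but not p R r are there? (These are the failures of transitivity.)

14

Enumerating: (s,t,s), (s,u,x), (t,s,t), (t,s,u), (u,x,s), (u,x,t), (u,x,v), (v,t,s), (v,u,x), (w,x,s), (w,x,t), (w,x,v), (x,s,u), (x,v,u).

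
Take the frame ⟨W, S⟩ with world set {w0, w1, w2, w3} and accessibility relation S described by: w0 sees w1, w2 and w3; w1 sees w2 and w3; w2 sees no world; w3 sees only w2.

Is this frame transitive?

Transitive: yes — every two-step S-path is closed by a direct edge.

Yes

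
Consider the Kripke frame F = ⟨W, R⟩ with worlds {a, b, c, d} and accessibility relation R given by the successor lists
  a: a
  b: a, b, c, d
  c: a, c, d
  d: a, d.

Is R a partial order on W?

Yes

Reflexive: yes — every world is R-related to itself.
Transitive: yes — every two-step R-path is closed by a direct edge.
Antisymmetric: yes — no distinct pair is related both ways.
So R is a partial order.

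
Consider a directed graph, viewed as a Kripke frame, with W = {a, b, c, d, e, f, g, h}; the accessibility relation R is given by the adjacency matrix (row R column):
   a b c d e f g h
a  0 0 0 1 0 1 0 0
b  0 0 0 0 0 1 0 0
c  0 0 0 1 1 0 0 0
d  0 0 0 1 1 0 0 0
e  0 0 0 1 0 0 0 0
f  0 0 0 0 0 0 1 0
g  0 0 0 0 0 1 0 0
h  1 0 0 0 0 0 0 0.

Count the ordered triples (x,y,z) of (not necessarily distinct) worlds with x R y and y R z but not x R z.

8

Enumerating: (a,d,e), (a,f,g), (b,f,g), (e,d,e), (f,g,f), (g,f,g), (h,a,d), (h,a,f).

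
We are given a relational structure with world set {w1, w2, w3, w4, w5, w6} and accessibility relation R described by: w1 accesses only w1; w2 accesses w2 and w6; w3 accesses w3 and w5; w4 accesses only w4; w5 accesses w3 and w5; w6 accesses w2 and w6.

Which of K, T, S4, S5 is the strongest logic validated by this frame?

Reflexive (axiom T): yes — every world is R-related to itself.
Transitive (axiom 4): yes — every two-step R-path is closed by a direct edge.
Euclidean (axiom 5): yes — any two successors of a common world are R-related.
So F validates K, T, S4, S5. The strongest is S5.

S5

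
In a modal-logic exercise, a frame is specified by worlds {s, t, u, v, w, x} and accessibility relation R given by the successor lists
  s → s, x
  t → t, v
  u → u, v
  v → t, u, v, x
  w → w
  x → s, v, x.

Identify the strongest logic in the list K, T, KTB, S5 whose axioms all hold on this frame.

Reflexive (axiom T): yes — every world is R-related to itself.
Symmetric (axiom B): yes — every pair in R has its reverse in R.
Euclidean (axiom 5): no — v R t and v R u, but not t R u.
So F validates K, T, KTB; S5 would additionally require R to be Euclidean. The strongest is KTB.

KTB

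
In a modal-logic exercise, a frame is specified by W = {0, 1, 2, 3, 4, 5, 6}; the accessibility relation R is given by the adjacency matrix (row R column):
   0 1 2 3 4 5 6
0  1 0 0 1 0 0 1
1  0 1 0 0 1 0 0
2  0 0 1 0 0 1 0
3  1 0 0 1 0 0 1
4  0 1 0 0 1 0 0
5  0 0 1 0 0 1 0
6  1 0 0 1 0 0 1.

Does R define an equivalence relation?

Reflexive: yes — every world is R-related to itself.
Symmetric: yes — every pair in R has its reverse in R.
Transitive: yes — every two-step R-path is closed by a direct edge.
So R is an equivalence relation.

Yes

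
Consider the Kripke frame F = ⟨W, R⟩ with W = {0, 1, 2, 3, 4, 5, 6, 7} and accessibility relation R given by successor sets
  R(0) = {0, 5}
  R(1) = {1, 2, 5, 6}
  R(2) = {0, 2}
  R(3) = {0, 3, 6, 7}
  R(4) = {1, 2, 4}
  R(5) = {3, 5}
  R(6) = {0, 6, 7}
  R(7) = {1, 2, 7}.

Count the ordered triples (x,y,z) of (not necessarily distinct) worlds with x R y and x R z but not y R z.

29

Enumerating: (0,5,0), (1,2,1), (1,2,5), (1,2,6), (1,5,1), (1,5,2), (1,5,6), (1,6,1), (1,6,2), (1,6,5), (2,0,2), (3,0,3), … and 17 more.
Total: 29.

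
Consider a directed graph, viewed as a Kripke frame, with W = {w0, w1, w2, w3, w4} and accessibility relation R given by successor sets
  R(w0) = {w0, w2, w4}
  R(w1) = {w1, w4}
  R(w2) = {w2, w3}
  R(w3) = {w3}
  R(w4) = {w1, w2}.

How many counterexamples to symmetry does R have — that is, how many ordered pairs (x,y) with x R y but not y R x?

Enumerating: (w0,w2), (w0,w4), (w2,w3), (w4,w2).

4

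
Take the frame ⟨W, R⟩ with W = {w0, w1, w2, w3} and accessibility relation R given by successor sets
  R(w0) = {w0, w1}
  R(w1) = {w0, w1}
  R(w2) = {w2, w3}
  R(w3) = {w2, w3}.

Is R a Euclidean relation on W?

Yes

Euclidean: yes — any two successors of a common world are R-related.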